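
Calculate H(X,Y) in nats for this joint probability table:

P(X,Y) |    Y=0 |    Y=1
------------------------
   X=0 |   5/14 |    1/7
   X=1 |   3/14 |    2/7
1.3337 nats

Joint entropy is H(X,Y) = -Σ_{x,y} p(x,y) log p(x,y).

Summing over all non-zero entries:
H(X,Y) = -[5/14·log_e(5/14) + 1/7·log_e(1/7) + 3/14·log_e(3/14) + 2/7·log_e(2/7)]
H(X,Y) = 1.3337 nats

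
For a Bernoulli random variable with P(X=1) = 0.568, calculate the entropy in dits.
0.2970 dits

The binary entropy function is:
H(p) = -p log(p) - (1-p) log(1-p)

H(0.568) = -0.568 × log_10(0.568) - 0.432 × log_10(0.432)
H(0.568) = 0.2970 dits

Note: Binary entropy is maximized at p=0.5 (H=1 bit) and minimized at p=0 or p=1 (H=0).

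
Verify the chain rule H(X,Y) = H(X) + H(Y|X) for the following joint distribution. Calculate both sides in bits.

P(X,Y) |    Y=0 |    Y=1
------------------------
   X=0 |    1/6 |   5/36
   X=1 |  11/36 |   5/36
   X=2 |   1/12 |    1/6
H(X,Y) = 2.4742, H(X) = 1.5426, H(Y|X) = 0.9315 (all in bits)

Chain rule: H(X,Y) = H(X) + H(Y|X)

Left side — joint entropy directly:
H(X,Y) = -Σ p(x,y) log p(x,y) = 2.4742 bits

Right side — compute H(Y|X) from the conditional distributions:
P(X) = (11/36, 4/9, 1/4), so H(X) = 1.5426 bits
H(Y|X) = Σ_x P(X=x) · H(Y|X=x):
  P(Y|X=0) = (6/11, 5/11), H(Y|X=0) = 0.9940, weight P(X=0) = 11/36
  P(Y|X=1) = (11/16, 5/16), H(Y|X=1) = 0.8960, weight P(X=1) = 4/9
  P(Y|X=2) = (1/3, 2/3), H(Y|X=2) = 0.9183, weight P(X=2) = 1/4
H(Y|X) = 0.9315 bits

H(X) + H(Y|X) = 1.5426 + 0.9315 = 2.4742 bits

Both sides equal 2.4742 bits. ✓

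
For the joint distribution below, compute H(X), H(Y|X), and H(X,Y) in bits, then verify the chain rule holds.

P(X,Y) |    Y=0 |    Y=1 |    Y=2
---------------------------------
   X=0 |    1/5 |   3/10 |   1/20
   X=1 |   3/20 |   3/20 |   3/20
H(X,Y) = 2.4332, H(X) = 0.9928, H(Y|X) = 1.4404 (all in bits)

Chain rule: H(X,Y) = H(X) + H(Y|X)

Left side — joint entropy directly:
H(X,Y) = -Σ p(x,y) log p(x,y) = 2.4332 bits

Right side — compute H(Y|X) from the conditional distributions:
P(X) = (11/20, 9/20), so H(X) = 0.9928 bits
H(Y|X) = Σ_x P(X=x) · H(Y|X=x):
  P(Y|X=0) = (4/11, 6/11, 1/11), H(Y|X=0) = 1.3222, weight P(X=0) = 11/20
  P(Y|X=1) = (1/3, 1/3, 1/3), H(Y|X=1) = 1.5850, weight P(X=1) = 9/20
H(Y|X) = 1.4404 bits

H(X) + H(Y|X) = 0.9928 + 1.4404 = 2.4332 bits

Both sides equal 2.4332 bits. ✓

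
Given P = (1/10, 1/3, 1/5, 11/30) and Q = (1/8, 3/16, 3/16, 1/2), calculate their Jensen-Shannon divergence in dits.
0.0071 dits

Jensen-Shannon divergence is:
JSD(P||Q) = 0.5 × D_KL(P||M) + 0.5 × D_KL(Q||M)
where M = 0.5 × (P + Q) is the mixture distribution.

M = 0.5 × (1/10, 1/3, 1/5, 11/30) + 0.5 × (1/8, 3/16, 3/16, 1/2) = (0.1125, 0.260417, 0.19375, 13/30)

D_KL(P||M) = 0.0068 dits
D_KL(Q||M) = 0.0074 dits

JSD(P||Q) = 0.5 × 0.0068 + 0.5 × 0.0074 = 0.0071 dits

Unlike KL divergence, JSD is symmetric and bounded: 0 ≤ JSD ≤ log(2).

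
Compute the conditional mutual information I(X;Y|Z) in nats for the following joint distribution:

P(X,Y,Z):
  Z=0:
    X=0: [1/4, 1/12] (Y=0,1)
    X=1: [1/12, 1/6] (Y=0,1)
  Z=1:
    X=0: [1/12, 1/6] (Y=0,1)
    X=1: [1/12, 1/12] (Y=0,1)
0.0576 nats

Conditional mutual information: I(X;Y|Z) = H(X|Z) + H(Y|Z) - H(X,Y|Z)

H(Z) = 0.6792
H(X,Z) = 1.3580 → H(X|Z) = 0.6788
H(Y,Z) = 1.3580 → H(Y|Z) = 0.6788
H(X,Y,Z) = 1.9792 → H(X,Y|Z) = 1.3000

I(X;Y|Z) = 0.6788 + 0.6788 - 1.3000 = 0.0576 nats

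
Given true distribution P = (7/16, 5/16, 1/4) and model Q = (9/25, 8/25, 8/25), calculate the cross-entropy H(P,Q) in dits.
0.4725 dits

Cross-entropy: H(P,Q) = -Σ p(x) log q(x)

Alternatively: H(P,Q) = H(P) + D_KL(P||Q)
H(P) = 0.4654 dits
D_KL(P||Q) = 0.0070 dits

H(P,Q) = 0.4654 + 0.0070 = 0.4725 dits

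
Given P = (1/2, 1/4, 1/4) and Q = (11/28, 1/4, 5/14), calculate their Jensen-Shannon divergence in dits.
0.0035 dits

Jensen-Shannon divergence is:
JSD(P||Q) = 0.5 × D_KL(P||M) + 0.5 × D_KL(Q||M)
where M = 0.5 × (P + Q) is the mixture distribution.

M = 0.5 × (1/2, 1/4, 1/4) + 0.5 × (11/28, 1/4, 5/14) = (0.446429, 1/4, 0.303571)

D_KL(P||M) = 0.0035 dits
D_KL(Q||M) = 0.0034 dits

JSD(P||Q) = 0.5 × 0.0035 + 0.5 × 0.0034 = 0.0035 dits

Unlike KL divergence, JSD is symmetric and bounded: 0 ≤ JSD ≤ log(2).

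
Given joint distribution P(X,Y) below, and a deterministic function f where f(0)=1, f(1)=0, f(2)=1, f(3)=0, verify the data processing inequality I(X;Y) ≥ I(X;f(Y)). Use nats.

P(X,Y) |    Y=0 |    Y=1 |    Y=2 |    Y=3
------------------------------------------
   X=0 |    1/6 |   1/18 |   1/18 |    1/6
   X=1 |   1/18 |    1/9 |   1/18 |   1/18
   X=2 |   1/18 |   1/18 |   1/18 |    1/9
I(X;Y) = 0.0568, I(X;f(Y)) = 0.0050, inequality holds: 0.0568 ≥ 0.0050

Data Processing Inequality: For any Markov chain X → Y → Z, we have I(X;Y) ≥ I(X;Z).

Here Z = f(Y) is a deterministic function of Y, forming X → Y → Z.

Original I(X;Y) = 0.0568 nats

After applying f:
P(X,Z) where Z=f(Y):
- P(X,Z=0) = P(X,Y=1) + P(X,Y=3)
- P(X,Z=1) = P(X,Y=0) + P(X,Y=2)

I(X;Z) = I(X;f(Y)) = 0.0050 nats

Verification: 0.0568 ≥ 0.0050 ✓

Information cannot be created by processing; the function f can only lose information about X.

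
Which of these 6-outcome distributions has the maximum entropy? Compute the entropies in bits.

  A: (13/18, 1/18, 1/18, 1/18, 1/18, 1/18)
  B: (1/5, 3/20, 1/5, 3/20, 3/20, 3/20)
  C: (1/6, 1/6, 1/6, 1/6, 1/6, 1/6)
C

For a discrete distribution over n outcomes, entropy is maximized by the uniform distribution.

Computing entropies:
H(A) = 1.4974 bits
H(B) = 2.5710 bits
H(C) = 2.5850 bits

The uniform distribution (where all probabilities equal 1/6) achieves the maximum entropy of log_2(6) = 2.5850 bits.

Distribution C has the highest entropy.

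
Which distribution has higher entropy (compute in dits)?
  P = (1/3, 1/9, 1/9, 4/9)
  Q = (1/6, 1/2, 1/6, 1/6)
Q

Computing entropies in dits:
H(P) = 0.5276
H(Q) = 0.5396

Distribution Q has higher entropy.

Intuition: The distribution closer to uniform (more spread out) has higher entropy.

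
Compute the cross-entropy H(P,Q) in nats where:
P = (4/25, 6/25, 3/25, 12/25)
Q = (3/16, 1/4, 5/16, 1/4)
1.4055 nats

Cross-entropy: H(P,Q) = -Σ p(x) log q(x)

Alternatively: H(P,Q) = H(P) + D_KL(P||Q)
H(P) = 1.2425 nats
D_KL(P||Q) = 0.1631 nats

H(P,Q) = 1.2425 + 0.1631 = 1.4055 nats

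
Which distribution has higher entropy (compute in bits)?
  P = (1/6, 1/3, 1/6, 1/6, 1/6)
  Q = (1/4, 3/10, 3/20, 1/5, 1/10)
P

Computing entropies in bits:
H(P) = 2.2516
H(Q) = 2.2282

Distribution P has higher entropy.

Intuition: The distribution closer to uniform (more spread out) has higher entropy.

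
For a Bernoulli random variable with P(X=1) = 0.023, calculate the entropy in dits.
0.0476 dits

The binary entropy function is:
H(p) = -p log(p) - (1-p) log(1-p)

H(0.023) = -0.023 × log_10(0.023) - 0.977 × log_10(0.977)
H(0.023) = 0.0476 dits

Note: Binary entropy is maximized at p=0.5 (H=1 bit) and minimized at p=0 or p=1 (H=0).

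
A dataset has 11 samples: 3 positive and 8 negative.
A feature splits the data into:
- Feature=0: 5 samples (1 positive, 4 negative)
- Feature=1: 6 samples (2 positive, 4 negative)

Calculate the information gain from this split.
0.0163 bits

Information Gain = H(Y) - H(Y|Feature)

Before split:
P(positive) = 3/11 = 0.2727
H(Y) = 0.8454 bits

After split:
Feature=0: H = 0.7219 bits (weight = 5/11)
Feature=1: H = 0.9183 bits (weight = 6/11)
H(Y|Feature) = (5/11)×0.7219 + (6/11)×0.9183 = 0.8290 bits

Information Gain = 0.8454 - 0.8290 = 0.0163 bits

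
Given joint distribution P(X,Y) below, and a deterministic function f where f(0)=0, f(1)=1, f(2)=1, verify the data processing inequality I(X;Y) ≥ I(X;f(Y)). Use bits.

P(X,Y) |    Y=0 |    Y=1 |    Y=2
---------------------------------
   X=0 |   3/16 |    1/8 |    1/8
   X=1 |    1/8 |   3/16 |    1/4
I(X;Y) = 0.0375, I(X;f(Y)) = 0.0351, inequality holds: 0.0375 ≥ 0.0351

Data Processing Inequality: For any Markov chain X → Y → Z, we have I(X;Y) ≥ I(X;Z).

Here Z = f(Y) is a deterministic function of Y, forming X → Y → Z.

Original I(X;Y) = 0.0375 bits

After applying f:
P(X,Z) where Z=f(Y):
- P(X,Z=0) = P(X,Y=0)
- P(X,Z=1) = P(X,Y=1) + P(X,Y=2)

I(X;Z) = I(X;f(Y)) = 0.0351 bits

Verification: 0.0375 ≥ 0.0351 ✓

Information cannot be created by processing; the function f can only lose information about X.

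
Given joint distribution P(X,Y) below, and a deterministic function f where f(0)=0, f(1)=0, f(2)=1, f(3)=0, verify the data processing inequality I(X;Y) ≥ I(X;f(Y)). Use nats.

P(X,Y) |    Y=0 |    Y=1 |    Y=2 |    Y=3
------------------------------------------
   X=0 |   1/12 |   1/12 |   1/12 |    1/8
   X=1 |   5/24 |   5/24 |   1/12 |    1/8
I(X;Y) = 0.0238, I(X;f(Y)) = 0.0065, inequality holds: 0.0238 ≥ 0.0065

Data Processing Inequality: For any Markov chain X → Y → Z, we have I(X;Y) ≥ I(X;Z).

Here Z = f(Y) is a deterministic function of Y, forming X → Y → Z.

Original I(X;Y) = 0.0238 nats

After applying f:
P(X,Z) where Z=f(Y):
- P(X,Z=0) = P(X,Y=0) + P(X,Y=1) + P(X,Y=3)
- P(X,Z=1) = P(X,Y=2)

I(X;Z) = I(X;f(Y)) = 0.0065 nats

Verification: 0.0238 ≥ 0.0065 ✓

Information cannot be created by processing; the function f can only lose information about X.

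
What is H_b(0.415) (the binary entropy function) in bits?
0.9791 bits

The binary entropy function is:
H(p) = -p log(p) - (1-p) log(1-p)

H(0.415) = -0.415 × log_2(0.415) - 0.585 × log_2(0.585)
H(0.415) = 0.9791 bits

Note: Binary entropy is maximized at p=0.5 (H=1 bit) and minimized at p=0 or p=1 (H=0).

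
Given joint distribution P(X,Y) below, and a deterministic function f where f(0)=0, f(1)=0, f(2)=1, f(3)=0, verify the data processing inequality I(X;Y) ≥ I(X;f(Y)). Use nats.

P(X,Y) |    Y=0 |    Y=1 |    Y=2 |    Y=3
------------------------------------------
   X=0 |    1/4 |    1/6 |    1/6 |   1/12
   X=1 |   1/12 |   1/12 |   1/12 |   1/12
I(X;Y) = 0.0153, I(X;f(Y)) = 0.0000, inequality holds: 0.0153 ≥ 0.0000

Data Processing Inequality: For any Markov chain X → Y → Z, we have I(X;Y) ≥ I(X;Z).

Here Z = f(Y) is a deterministic function of Y, forming X → Y → Z.

Original I(X;Y) = 0.0153 nats

After applying f:
P(X,Z) where Z=f(Y):
- P(X,Z=0) = P(X,Y=0) + P(X,Y=1) + P(X,Y=3)
- P(X,Z=1) = P(X,Y=2)

I(X;Z) = I(X;f(Y)) = 0.0000 nats

Verification: 0.0153 ≥ 0.0000 ✓

Information cannot be created by processing; the function f can only lose information about X.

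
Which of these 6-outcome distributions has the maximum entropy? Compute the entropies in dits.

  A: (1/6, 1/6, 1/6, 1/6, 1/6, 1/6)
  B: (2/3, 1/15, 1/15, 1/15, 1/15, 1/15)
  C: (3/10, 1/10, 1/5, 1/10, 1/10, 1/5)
A

For a discrete distribution over n outcomes, entropy is maximized by the uniform distribution.

Computing entropies:
H(A) = 0.7782 dits
H(B) = 0.5094 dits
H(C) = 0.7365 dits

The uniform distribution (where all probabilities equal 1/6) achieves the maximum entropy of log_10(6) = 0.7782 dits.

Distribution A has the highest entropy.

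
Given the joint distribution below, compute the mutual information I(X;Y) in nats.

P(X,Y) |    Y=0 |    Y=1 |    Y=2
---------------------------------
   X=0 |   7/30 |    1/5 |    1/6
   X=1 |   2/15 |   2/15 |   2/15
0.0022 nats

Mutual information: I(X;Y) = H(X) + H(Y) - H(X,Y)

Marginals:
P(X) = (3/5, 2/5), H(X) = 0.6730 nats
P(Y) = (11/30, 1/3, 3/10), H(Y) = 1.0953 nats

Joint entropy: H(X,Y) = 1.7660 nats

I(X;Y) = 0.6730 + 1.0953 - 1.7660 = 0.0022 nats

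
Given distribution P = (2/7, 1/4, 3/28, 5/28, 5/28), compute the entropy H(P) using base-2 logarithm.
2.2493 bits

Shannon entropy is H(X) = -Σ p(x) log p(x).

For P = (2/7, 1/4, 3/28, 5/28, 5/28):
H = -2/7 × log_2(2/7) -1/4 × log_2(1/4) -3/28 × log_2(3/28) -5/28 × log_2(5/28) -5/28 × log_2(5/28)
H = 2.2493 bits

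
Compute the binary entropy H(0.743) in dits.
0.2475 dits

The binary entropy function is:
H(p) = -p log(p) - (1-p) log(1-p)

H(0.743) = -0.743 × log_10(0.743) - 0.257 × log_10(0.257)
H(0.743) = 0.2475 dits

Note: Binary entropy is maximized at p=0.5 (H=1 bit) and minimized at p=0 or p=1 (H=0).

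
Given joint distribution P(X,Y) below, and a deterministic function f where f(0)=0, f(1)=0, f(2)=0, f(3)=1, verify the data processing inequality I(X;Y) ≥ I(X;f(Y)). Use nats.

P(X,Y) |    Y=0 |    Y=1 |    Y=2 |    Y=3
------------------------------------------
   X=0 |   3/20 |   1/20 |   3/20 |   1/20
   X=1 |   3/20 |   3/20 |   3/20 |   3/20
I(X;Y) = 0.0322, I(X;f(Y)) = 0.0123, inequality holds: 0.0322 ≥ 0.0123

Data Processing Inequality: For any Markov chain X → Y → Z, we have I(X;Y) ≥ I(X;Z).

Here Z = f(Y) is a deterministic function of Y, forming X → Y → Z.

Original I(X;Y) = 0.0322 nats

After applying f:
P(X,Z) where Z=f(Y):
- P(X,Z=0) = P(X,Y=0) + P(X,Y=1) + P(X,Y=2)
- P(X,Z=1) = P(X,Y=3)

I(X;Z) = I(X;f(Y)) = 0.0123 nats

Verification: 0.0322 ≥ 0.0123 ✓

Information cannot be created by processing; the function f can only lose information about X.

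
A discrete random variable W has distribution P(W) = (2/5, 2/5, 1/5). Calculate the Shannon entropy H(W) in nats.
1.0549 nats

Shannon entropy is H(X) = -Σ p(x) log p(x).

For P = (2/5, 2/5, 1/5):
H = -2/5 × log_e(2/5) -2/5 × log_e(2/5) -1/5 × log_e(1/5)
H = 1.0549 nats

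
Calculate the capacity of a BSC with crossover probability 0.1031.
0.5213 bits

For a binary symmetric channel (BSC) with error probability p:
Capacity C = 1 - H(p) bits per symbol

where H(p) = -p log₂(p) - (1-p) log₂(1-p) is the binary entropy function.

H(0.1031) = 0.4787 bits
C = 1 - 0.4787 = 0.5213 bits per symbol

This means we can reliably transmit up to 0.5213 bits of information per channel use.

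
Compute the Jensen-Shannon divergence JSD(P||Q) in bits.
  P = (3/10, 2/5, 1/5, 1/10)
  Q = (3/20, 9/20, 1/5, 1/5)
0.0317 bits

Jensen-Shannon divergence is:
JSD(P||Q) = 0.5 × D_KL(P||M) + 0.5 × D_KL(Q||M)
where M = 0.5 × (P + Q) is the mixture distribution.

M = 0.5 × (3/10, 2/5, 1/5, 1/10) + 0.5 × (3/20, 9/20, 1/5, 1/5) = (9/40, 17/40, 1/5, 3/20)

D_KL(P||M) = 0.0310 bits
D_KL(Q||M) = 0.0324 bits

JSD(P||Q) = 0.5 × 0.0310 + 0.5 × 0.0324 = 0.0317 bits

Unlike KL divergence, JSD is symmetric and bounded: 0 ≤ JSD ≤ log(2).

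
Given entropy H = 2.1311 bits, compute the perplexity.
4.3805

Perplexity is 2^H (or exp(H) for natural log).

H = 2.1311 bits
Perplexity = 2^2.1311 = 4.3805

Interpretation: The model's uncertainty is equivalent to choosing uniformly among 4.4 options.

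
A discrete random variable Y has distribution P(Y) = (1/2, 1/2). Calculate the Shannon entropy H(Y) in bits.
1.0000 bits

Shannon entropy is H(X) = -Σ p(x) log p(x).

For P = (1/2, 1/2):
H = -1/2 × log_2(1/2) -1/2 × log_2(1/2)
H = 1.0000 bits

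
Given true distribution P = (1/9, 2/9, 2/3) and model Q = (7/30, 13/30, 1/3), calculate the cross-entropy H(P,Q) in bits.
1.5580 bits

Cross-entropy: H(P,Q) = -Σ p(x) log q(x)

Alternatively: H(P,Q) = H(P) + D_KL(P||Q)
H(P) = 1.2244 bits
D_KL(P||Q) = 0.3336 bits

H(P,Q) = 1.2244 + 0.3336 = 1.5580 bits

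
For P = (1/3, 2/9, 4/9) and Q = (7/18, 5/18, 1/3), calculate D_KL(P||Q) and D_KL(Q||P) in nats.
D_KL(P||Q) = 0.0269, D_KL(Q||P) = 0.0260

KL divergence is not symmetric: D_KL(P||Q) ≠ D_KL(Q||P) in general.

D_KL(P||Q) = 0.0269 nats
D_KL(Q||P) = 0.0260 nats

No, they are not equal!

This asymmetry is why KL divergence is not a true distance metric.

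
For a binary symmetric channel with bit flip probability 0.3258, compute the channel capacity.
0.0894 bits

For a binary symmetric channel (BSC) with error probability p:
Capacity C = 1 - H(p) bits per symbol

where H(p) = -p log₂(p) - (1-p) log₂(1-p) is the binary entropy function.

H(0.3258) = 0.9106 bits
C = 1 - 0.9106 = 0.0894 bits per symbol

This means we can reliably transmit up to 0.0894 bits of information per channel use.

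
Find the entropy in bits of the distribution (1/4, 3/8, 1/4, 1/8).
1.9056 bits

Shannon entropy is H(X) = -Σ p(x) log p(x).

For P = (1/4, 3/8, 1/4, 1/8):
H = -1/4 × log_2(1/4) -3/8 × log_2(3/8) -1/4 × log_2(1/4) -1/8 × log_2(1/8)
H = 1.9056 bits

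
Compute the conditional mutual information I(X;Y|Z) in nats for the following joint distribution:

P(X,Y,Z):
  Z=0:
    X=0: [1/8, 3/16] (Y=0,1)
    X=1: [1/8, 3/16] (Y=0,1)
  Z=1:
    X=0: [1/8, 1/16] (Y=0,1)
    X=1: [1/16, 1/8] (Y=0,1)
0.0212 nats

Conditional mutual information: I(X;Y|Z) = H(X|Z) + H(Y|Z) - H(X,Y|Z)

H(Z) = 0.6616
H(X,Z) = 1.3547 → H(X|Z) = 0.6931
H(Y,Z) = 1.3421 → H(Y|Z) = 0.6806
H(X,Y,Z) = 2.0140 → H(X,Y|Z) = 1.3525

I(X;Y|Z) = 0.6931 + 0.6806 - 1.3525 = 0.0212 nats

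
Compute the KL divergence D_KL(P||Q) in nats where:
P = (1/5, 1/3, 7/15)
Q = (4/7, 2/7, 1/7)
0.3938 nats

KL divergence: D_KL(P||Q) = Σ p(x) log(p(x)/q(x))

Computing term by term:
  x=0: 1/5 × log_e[(1/5)/(4/7)] = 1/5 × -1.0498 = -0.2100
  x=1: 1/3 × log_e[(1/3)/(2/7)] = 1/3 × 0.1542 = 0.0514
  x=2: 7/15 × log_e[(7/15)/(1/7)] = 7/15 × 1.1838 = 0.5524

D_KL(P||Q) = 0.3938 nats

Note: KL divergence is always non-negative and equals 0 iff P = Q.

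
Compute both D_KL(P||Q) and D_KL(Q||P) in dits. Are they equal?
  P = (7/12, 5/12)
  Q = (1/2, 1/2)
D_KL(P||Q) = 0.0061, D_KL(Q||P) = 0.0061

KL divergence is not symmetric: D_KL(P||Q) ≠ D_KL(Q||P) in general.

D_KL(P||Q) = 0.0061 dits
D_KL(Q||P) = 0.0061 dits

In this case they happen to be equal (to 4 decimal places).

This asymmetry is why KL divergence is not a true distance metric.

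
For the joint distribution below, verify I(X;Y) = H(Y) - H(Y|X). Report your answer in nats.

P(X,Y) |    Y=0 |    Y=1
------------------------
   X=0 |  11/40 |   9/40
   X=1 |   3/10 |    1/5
I(X;Y) = 0.0013 nats

Mutual information has multiple equivalent forms:
- I(X;Y) = H(X) - H(X|Y)
- I(X;Y) = H(Y) - H(Y|X)
- I(X;Y) = H(X) + H(Y) - H(X,Y)

Computing all quantities:
H(X) = 0.6931, H(Y) = 0.6819, H(X,Y) = 1.3737
H(X|Y) = 0.6919, H(Y|X) = 0.6806

Verification:
H(X) - H(X|Y) = 0.6931 - 0.6919 = 0.0013
H(Y) - H(Y|X) = 0.6819 - 0.6806 = 0.0013
H(X) + H(Y) - H(X,Y) = 0.6931 + 0.6819 - 1.3737 = 0.0013

All forms give I(X;Y) = 0.0013 nats. ✓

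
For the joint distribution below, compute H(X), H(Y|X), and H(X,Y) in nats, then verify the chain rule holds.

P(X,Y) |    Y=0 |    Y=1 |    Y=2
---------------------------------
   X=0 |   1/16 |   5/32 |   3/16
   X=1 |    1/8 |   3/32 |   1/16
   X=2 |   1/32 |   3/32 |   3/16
H(X,Y) = 2.0764, H(X) = 1.0862, H(Y|X) = 0.9902 (all in nats)

Chain rule: H(X,Y) = H(X) + H(Y|X)

Left side — joint entropy directly:
H(X,Y) = -Σ p(x,y) log p(x,y) = 2.0764 nats

Right side — compute H(Y|X) from the conditional distributions:
P(X) = (13/32, 9/32, 5/16), so H(X) = 1.0862 nats
H(Y|X) = Σ_x P(X=x) · H(Y|X=x):
  P(Y|X=0) = (2/13, 5/13, 6/13), H(Y|X=0) = 1.0123, weight P(X=0) = 13/32
  P(Y|X=1) = (4/9, 1/3, 2/9), H(Y|X=1) = 1.0609, weight P(X=1) = 9/32
  P(Y|X=2) = (1/10, 3/10, 3/5), H(Y|X=2) = 0.8979, weight P(X=2) = 5/16
H(Y|X) = 0.9902 nats

H(X) + H(Y|X) = 1.0862 + 0.9902 = 2.0764 nats

Both sides equal 2.0764 nats. ✓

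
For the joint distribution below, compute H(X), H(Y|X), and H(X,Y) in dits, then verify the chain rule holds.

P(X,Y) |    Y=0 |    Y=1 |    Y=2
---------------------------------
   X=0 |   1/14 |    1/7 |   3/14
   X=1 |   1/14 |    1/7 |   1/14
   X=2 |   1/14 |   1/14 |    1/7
H(X,Y) = 0.9149, H(X) = 0.4686, H(Y|X) = 0.4463 (all in dits)

Chain rule: H(X,Y) = H(X) + H(Y|X)

Left side — joint entropy directly:
H(X,Y) = -Σ p(x,y) log p(x,y) = 0.9149 dits

Right side — compute H(Y|X) from the conditional distributions:
P(X) = (3/7, 2/7, 2/7), so H(X) = 0.4686 dits
H(Y|X) = Σ_x P(X=x) · H(Y|X=x):
  P(Y|X=0) = (1/6, 1/3, 1/2), H(Y|X=0) = 0.4392, weight P(X=0) = 3/7
  P(Y|X=1) = (1/4, 1/2, 1/4), H(Y|X=1) = 0.4515, weight P(X=1) = 2/7
  P(Y|X=2) = (1/4, 1/4, 1/2), H(Y|X=2) = 0.4515, weight P(X=2) = 2/7
H(Y|X) = 0.4463 dits

H(X) + H(Y|X) = 0.4686 + 0.4463 = 0.9149 dits

Both sides equal 0.9149 dits. ✓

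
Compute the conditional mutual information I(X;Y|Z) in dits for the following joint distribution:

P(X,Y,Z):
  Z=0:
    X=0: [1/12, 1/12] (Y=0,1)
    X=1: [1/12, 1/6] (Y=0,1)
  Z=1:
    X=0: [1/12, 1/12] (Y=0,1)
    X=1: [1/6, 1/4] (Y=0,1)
0.0036 dits

Conditional mutual information: I(X;Y|Z) = H(X|Z) + H(Y|Z) - H(X,Y|Z)

H(Z) = 0.2950
H(X,Z) = 0.5683 → H(X|Z) = 0.2734
H(Y,Z) = 0.5898 → H(Y|Z) = 0.2948
H(X,Y,Z) = 0.8596 → H(X,Y|Z) = 0.5646

I(X;Y|Z) = 0.2734 + 0.2948 - 0.5646 = 0.0036 dits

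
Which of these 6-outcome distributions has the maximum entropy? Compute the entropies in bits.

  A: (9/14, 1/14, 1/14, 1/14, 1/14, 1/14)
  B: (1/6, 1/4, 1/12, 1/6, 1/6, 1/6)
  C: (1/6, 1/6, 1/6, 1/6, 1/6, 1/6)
C

For a discrete distribution over n outcomes, entropy is maximized by the uniform distribution.

Computing entropies:
H(A) = 1.7695 bits
H(B) = 2.5221 bits
H(C) = 2.5850 bits

The uniform distribution (where all probabilities equal 1/6) achieves the maximum entropy of log_2(6) = 2.5850 bits.

Distribution C has the highest entropy.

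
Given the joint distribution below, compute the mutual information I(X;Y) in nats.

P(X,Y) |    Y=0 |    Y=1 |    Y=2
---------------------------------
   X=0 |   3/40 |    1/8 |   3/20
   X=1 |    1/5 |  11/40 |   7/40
0.0136 nats

Mutual information: I(X;Y) = H(X) + H(Y) - H(X,Y)

Marginals:
P(X) = (7/20, 13/20), H(X) = 0.6474 nats
P(Y) = (11/40, 2/5, 13/40), H(Y) = 1.0868 nats

Joint entropy: H(X,Y) = 1.7207 nats

I(X;Y) = 0.6474 + 1.0868 - 1.7207 = 0.0136 nats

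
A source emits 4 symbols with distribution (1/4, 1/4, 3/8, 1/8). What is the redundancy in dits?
0.0284 dits

Redundancy measures how far a source is from maximum entropy:
R = H_max - H(X)

Maximum entropy for 4 symbols: H_max = log_10(4) = 0.6021 dits
Actual entropy: H(X) = 0.5737 dits
Redundancy: R = 0.6021 - 0.5737 = 0.0284 dits

This redundancy represents potential for compression: the source could be compressed by 0.0284 dits per symbol.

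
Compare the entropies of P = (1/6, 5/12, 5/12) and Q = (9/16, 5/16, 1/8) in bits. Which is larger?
P

Computing entropies in bits:
H(P) = 1.4834
H(Q) = 1.3663

Distribution P has higher entropy.

Intuition: The distribution closer to uniform (more spread out) has higher entropy.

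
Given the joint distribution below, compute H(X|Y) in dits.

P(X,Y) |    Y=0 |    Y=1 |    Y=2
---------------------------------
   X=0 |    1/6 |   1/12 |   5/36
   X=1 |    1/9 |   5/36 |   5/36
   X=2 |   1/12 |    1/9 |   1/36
0.4459 dits

Using the chain rule: H(X|Y) = H(X,Y) - H(Y)

First, compute H(X,Y) = 0.9221 dits

Marginal P(Y) = (13/36, 1/3, 11/36)
H(Y) = 0.4761 dits

H(X|Y) = H(X,Y) - H(Y) = 0.9221 - 0.4761 = 0.4459 dits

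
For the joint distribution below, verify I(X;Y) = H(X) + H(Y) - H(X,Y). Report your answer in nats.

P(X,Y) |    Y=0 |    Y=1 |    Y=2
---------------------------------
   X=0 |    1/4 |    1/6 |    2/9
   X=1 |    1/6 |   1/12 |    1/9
I(X;Y) = 0.0023 nats

Mutual information has multiple equivalent forms:
- I(X;Y) = H(X) - H(X|Y)
- I(X;Y) = H(Y) - H(Y|X)
- I(X;Y) = H(X) + H(Y) - H(X,Y)

Computing all quantities:
H(X) = 0.6541, H(Y) = 1.0776, H(X,Y) = 1.7293
H(X|Y) = 0.6517, H(Y|X) = 1.0752

Verification:
H(X) - H(X|Y) = 0.6541 - 0.6517 = 0.0023
H(Y) - H(Y|X) = 1.0776 - 1.0752 = 0.0023
H(X) + H(Y) - H(X,Y) = 0.6541 + 1.0776 - 1.7293 = 0.0023

All forms give I(X;Y) = 0.0023 nats. ✓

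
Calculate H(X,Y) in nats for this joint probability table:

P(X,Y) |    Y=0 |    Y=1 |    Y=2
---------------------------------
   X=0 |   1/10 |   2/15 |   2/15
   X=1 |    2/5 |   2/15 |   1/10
1.6330 nats

Joint entropy is H(X,Y) = -Σ_{x,y} p(x,y) log p(x,y).

Summing over all non-zero entries:
H(X,Y) = -[1/10·log_e(1/10) + 2/15·log_e(2/15) + 2/15·log_e(2/15) + 2/5·log_e(2/5) + 2/15·log_e(2/15) + 1/10·log_e(1/10)]
H(X,Y) = 1.6330 nats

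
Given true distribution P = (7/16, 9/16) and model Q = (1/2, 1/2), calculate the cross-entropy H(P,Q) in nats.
0.6931 nats

Cross-entropy: H(P,Q) = -Σ p(x) log q(x)

Alternatively: H(P,Q) = H(P) + D_KL(P||Q)
H(P) = 0.6853 nats
D_KL(P||Q) = 0.0078 nats

H(P,Q) = 0.6853 + 0.0078 = 0.6931 nats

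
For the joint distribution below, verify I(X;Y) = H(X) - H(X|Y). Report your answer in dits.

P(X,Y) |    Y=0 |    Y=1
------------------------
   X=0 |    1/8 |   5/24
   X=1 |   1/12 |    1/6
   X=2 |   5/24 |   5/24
I(X;Y) = 0.0047 dits

Mutual information has multiple equivalent forms:
- I(X;Y) = H(X) - H(X|Y)
- I(X;Y) = H(Y) - H(Y|X)
- I(X;Y) = H(X) + H(Y) - H(X,Y)

Computing all quantities:
H(X) = 0.4680, H(Y) = 0.2950, H(X,Y) = 0.7583
H(X|Y) = 0.4633, H(Y|X) = 0.2903

Verification:
H(X) - H(X|Y) = 0.4680 - 0.4633 = 0.0047
H(Y) - H(Y|X) = 0.2950 - 0.2903 = 0.0047
H(X) + H(Y) - H(X,Y) = 0.4680 + 0.2950 - 0.7583 = 0.0047

All forms give I(X;Y) = 0.0047 dits. ✓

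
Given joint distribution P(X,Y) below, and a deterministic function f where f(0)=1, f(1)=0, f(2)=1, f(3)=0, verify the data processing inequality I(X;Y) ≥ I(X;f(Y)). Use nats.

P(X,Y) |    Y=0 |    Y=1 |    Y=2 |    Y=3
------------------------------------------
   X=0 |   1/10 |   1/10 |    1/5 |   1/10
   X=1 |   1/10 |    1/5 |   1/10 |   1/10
I(X;Y) = 0.0340, I(X;f(Y)) = 0.0201, inequality holds: 0.0340 ≥ 0.0201

Data Processing Inequality: For any Markov chain X → Y → Z, we have I(X;Y) ≥ I(X;Z).

Here Z = f(Y) is a deterministic function of Y, forming X → Y → Z.

Original I(X;Y) = 0.0340 nats

After applying f:
P(X,Z) where Z=f(Y):
- P(X,Z=0) = P(X,Y=1) + P(X,Y=3)
- P(X,Z=1) = P(X,Y=0) + P(X,Y=2)

I(X;Z) = I(X;f(Y)) = 0.0201 nats

Verification: 0.0340 ≥ 0.0201 ✓

Information cannot be created by processing; the function f can only lose information about X.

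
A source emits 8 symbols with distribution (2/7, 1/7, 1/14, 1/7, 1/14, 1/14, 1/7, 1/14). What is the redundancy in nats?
0.1335 nats

Redundancy measures how far a source is from maximum entropy:
R = H_max - H(X)

Maximum entropy for 8 symbols: H_max = log_e(8) = 2.0794 nats
Actual entropy: H(X) = 1.9459 nats
Redundancy: R = 2.0794 - 1.9459 = 0.1335 nats

This redundancy represents potential for compression: the source could be compressed by 0.1335 nats per symbol.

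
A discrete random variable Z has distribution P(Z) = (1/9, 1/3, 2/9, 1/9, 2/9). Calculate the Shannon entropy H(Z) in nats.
1.5230 nats

Shannon entropy is H(X) = -Σ p(x) log p(x).

For P = (1/9, 1/3, 2/9, 1/9, 2/9):
H = -1/9 × log_e(1/9) -1/3 × log_e(1/3) -2/9 × log_e(2/9) -1/9 × log_e(1/9) -2/9 × log_e(2/9)
H = 1.5230 nats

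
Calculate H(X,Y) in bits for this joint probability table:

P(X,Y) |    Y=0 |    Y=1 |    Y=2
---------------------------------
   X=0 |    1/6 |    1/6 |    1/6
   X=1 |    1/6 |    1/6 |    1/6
2.5850 bits

Joint entropy is H(X,Y) = -Σ_{x,y} p(x,y) log p(x,y).

Summing over all non-zero entries:
H(X,Y) = -[1/6·log_2(1/6) + 1/6·log_2(1/6) + 1/6·log_2(1/6) + 1/6·log_2(1/6) + 1/6·log_2(1/6) + 1/6·log_2(1/6)]
H(X,Y) = 2.5850 bits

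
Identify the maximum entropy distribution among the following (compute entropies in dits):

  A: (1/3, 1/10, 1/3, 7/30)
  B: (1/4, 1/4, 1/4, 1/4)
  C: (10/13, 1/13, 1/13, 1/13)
B

For a discrete distribution over n outcomes, entropy is maximized by the uniform distribution.

Computing entropies:
H(A) = 0.5656 dits
H(B) = 0.6021 dits
H(C) = 0.3447 dits

The uniform distribution (where all probabilities equal 1/4) achieves the maximum entropy of log_10(4) = 0.6021 dits.

Distribution B has the highest entropy.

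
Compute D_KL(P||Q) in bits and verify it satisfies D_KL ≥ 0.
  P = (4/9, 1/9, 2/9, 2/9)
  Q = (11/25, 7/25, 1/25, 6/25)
0.3834 bits

KL divergence satisfies the Gibbs inequality: D_KL(P||Q) ≥ 0 for all distributions P, Q.

D_KL(P||Q) = Σ p(x) log(p(x)/q(x))
Term by term:
  x=0: 4/9 × log_2[(4/9)/(11/25)] = 0.0064
  x=1: 1/9 × log_2[(1/9)/(7/25)] = -0.1482
  x=2: 2/9 × log_2[(2/9)/(1/25)] = 0.5498
  x=3: 2/9 × log_2[(2/9)/(6/25)] = -0.0247
D_KL(P||Q) = 0.3834 bits

D_KL(P||Q) = 0.3834 ≥ 0 ✓

This non-negativity is a fundamental property: relative entropy cannot be negative because it measures how different Q is from P.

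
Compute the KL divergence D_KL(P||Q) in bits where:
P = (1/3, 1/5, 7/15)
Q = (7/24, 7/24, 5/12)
0.0317 bits

KL divergence: D_KL(P||Q) = Σ p(x) log(p(x)/q(x))

Computing term by term:
  x=0: 1/3 × log_2[(1/3)/(7/24)] = 1/3 × 0.1926 = 0.0642
  x=1: 1/5 × log_2[(1/5)/(7/24)] = 1/5 × -0.5443 = -0.1089
  x=2: 7/15 × log_2[(7/15)/(5/12)] = 7/15 × 0.1635 = 0.0763

D_KL(P||Q) = 0.0317 bits

Note: KL divergence is always non-negative and equals 0 iff P = Q.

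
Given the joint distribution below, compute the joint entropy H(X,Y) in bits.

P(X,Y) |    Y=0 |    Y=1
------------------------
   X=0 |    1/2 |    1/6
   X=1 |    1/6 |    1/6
1.7925 bits

Joint entropy is H(X,Y) = -Σ_{x,y} p(x,y) log p(x,y).

Summing over all non-zero entries:
H(X,Y) = -[1/2·log_2(1/2) + 1/6·log_2(1/6) + 1/6·log_2(1/6) + 1/6·log_2(1/6)]
H(X,Y) = 1.7925 bits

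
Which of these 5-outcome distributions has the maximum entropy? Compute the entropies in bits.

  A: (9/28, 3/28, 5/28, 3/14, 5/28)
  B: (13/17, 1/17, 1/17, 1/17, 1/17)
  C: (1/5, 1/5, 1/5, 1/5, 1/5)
C

For a discrete distribution over n outcomes, entropy is maximized by the uniform distribution.

Computing entropies:
H(A) = 2.2355 bits
H(B) = 1.2577 bits
H(C) = 2.3219 bits

The uniform distribution (where all probabilities equal 1/5) achieves the maximum entropy of log_2(5) = 2.3219 bits.

Distribution C has the highest entropy.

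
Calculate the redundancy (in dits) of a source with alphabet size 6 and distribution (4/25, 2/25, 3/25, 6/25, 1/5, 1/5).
0.0242 dits

Redundancy measures how far a source is from maximum entropy:
R = H_max - H(X)

Maximum entropy for 6 symbols: H_max = log_10(6) = 0.7782 dits
Actual entropy: H(X) = 0.7539 dits
Redundancy: R = 0.7782 - 0.7539 = 0.0242 dits

This redundancy represents potential for compression: the source could be compressed by 0.0242 dits per symbol.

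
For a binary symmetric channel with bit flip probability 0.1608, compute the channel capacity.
0.3638 bits

For a binary symmetric channel (BSC) with error probability p:
Capacity C = 1 - H(p) bits per symbol

where H(p) = -p log₂(p) - (1-p) log₂(1-p) is the binary entropy function.

H(0.1608) = 0.6362 bits
C = 1 - 0.6362 = 0.3638 bits per symbol

This means we can reliably transmit up to 0.3638 bits of information per channel use.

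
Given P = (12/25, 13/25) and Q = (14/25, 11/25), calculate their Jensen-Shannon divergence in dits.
0.0014 dits

Jensen-Shannon divergence is:
JSD(P||Q) = 0.5 × D_KL(P||M) + 0.5 × D_KL(Q||M)
where M = 0.5 × (P + Q) is the mixture distribution.

M = 0.5 × (12/25, 13/25) + 0.5 × (14/25, 11/25) = (13/25, 12/25)

D_KL(P||M) = 0.0014 dits
D_KL(Q||M) = 0.0014 dits

JSD(P||Q) = 0.5 × 0.0014 + 0.5 × 0.0014 = 0.0014 dits

Unlike KL divergence, JSD is symmetric and bounded: 0 ≤ JSD ≤ log(2).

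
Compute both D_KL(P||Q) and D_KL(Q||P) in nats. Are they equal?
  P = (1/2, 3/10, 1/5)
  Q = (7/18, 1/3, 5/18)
D_KL(P||Q) = 0.0283, D_KL(Q||P) = 0.0286

KL divergence is not symmetric: D_KL(P||Q) ≠ D_KL(Q||P) in general.

D_KL(P||Q) = 0.0283 nats
D_KL(Q||P) = 0.0286 nats

No, they are not equal!

This asymmetry is why KL divergence is not a true distance metric.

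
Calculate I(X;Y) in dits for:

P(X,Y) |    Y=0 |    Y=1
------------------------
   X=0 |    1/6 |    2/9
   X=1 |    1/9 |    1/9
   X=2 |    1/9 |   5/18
0.0069 dits

Mutual information: I(X;Y) = H(X) + H(Y) - H(X,Y)

Marginals:
P(X) = (7/18, 2/9, 7/18), H(X) = 0.4642 dits
P(Y) = (7/18, 11/18), H(Y) = 0.2902 dits

Joint entropy: H(X,Y) = 0.7475 dits

I(X;Y) = 0.4642 + 0.2902 - 0.7475 = 0.0069 dits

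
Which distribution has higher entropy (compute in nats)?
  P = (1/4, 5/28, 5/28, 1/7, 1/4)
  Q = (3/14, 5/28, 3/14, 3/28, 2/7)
P

Computing entropies in nats:
H(P) = 1.5864
H(Q) = 1.5651

Distribution P has higher entropy.

Intuition: The distribution closer to uniform (more spread out) has higher entropy.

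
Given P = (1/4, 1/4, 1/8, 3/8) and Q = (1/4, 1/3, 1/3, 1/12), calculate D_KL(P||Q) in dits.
0.1605 dits

KL divergence: D_KL(P||Q) = Σ p(x) log(p(x)/q(x))

Computing term by term:
  x=0: 1/4 × log_10[(1/4)/(1/4)] = 1/4 × 0.0000 = 0.0000
  x=1: 1/4 × log_10[(1/4)/(1/3)] = 1/4 × -0.1249 = -0.0312
  x=2: 1/8 × log_10[(1/8)/(1/3)] = 1/8 × -0.4260 = -0.0532
  x=3: 3/8 × log_10[(3/8)/(1/12)] = 3/8 × 0.6532 = 0.2450

D_KL(P||Q) = 0.1605 dits

Note: KL divergence is always non-negative and equals 0 iff P = Q.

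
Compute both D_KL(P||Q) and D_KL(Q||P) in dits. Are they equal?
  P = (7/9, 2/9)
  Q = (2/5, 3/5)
D_KL(P||Q) = 0.1288, D_KL(Q||P) = 0.1433

KL divergence is not symmetric: D_KL(P||Q) ≠ D_KL(Q||P) in general.

D_KL(P||Q) = 0.1288 dits
D_KL(Q||P) = 0.1433 dits

No, they are not equal!

This asymmetry is why KL divergence is not a true distance metric.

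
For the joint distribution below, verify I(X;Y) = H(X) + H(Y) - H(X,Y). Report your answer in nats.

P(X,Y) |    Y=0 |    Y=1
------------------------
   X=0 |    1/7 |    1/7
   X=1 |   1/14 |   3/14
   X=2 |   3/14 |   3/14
I(X;Y) = 0.0271 nats

Mutual information has multiple equivalent forms:
- I(X;Y) = H(X) - H(X|Y)
- I(X;Y) = H(Y) - H(Y|X)
- I(X;Y) = H(X) + H(Y) - H(X,Y)

Computing all quantities:
H(X) = 1.0790, H(Y) = 0.6829, H(X,Y) = 1.7348
H(X|Y) = 1.0519, H(Y|X) = 0.6558

Verification:
H(X) - H(X|Y) = 1.0790 - 1.0519 = 0.0271
H(Y) - H(Y|X) = 0.6829 - 0.6558 = 0.0271
H(X) + H(Y) - H(X,Y) = 1.0790 + 0.6829 - 1.7348 = 0.0271

All forms give I(X;Y) = 0.0271 nats. ✓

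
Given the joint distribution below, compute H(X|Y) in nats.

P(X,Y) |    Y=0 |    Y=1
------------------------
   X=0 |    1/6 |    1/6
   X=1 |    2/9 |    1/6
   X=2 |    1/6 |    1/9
1.0859 nats

Using the chain rule: H(X|Y) = H(X,Y) - H(Y)

First, compute H(X,Y) = 1.7729 nats

Marginal P(Y) = (5/9, 4/9)
H(Y) = 0.6870 nats

H(X|Y) = H(X,Y) - H(Y) = 1.7729 - 0.6870 = 1.0859 nats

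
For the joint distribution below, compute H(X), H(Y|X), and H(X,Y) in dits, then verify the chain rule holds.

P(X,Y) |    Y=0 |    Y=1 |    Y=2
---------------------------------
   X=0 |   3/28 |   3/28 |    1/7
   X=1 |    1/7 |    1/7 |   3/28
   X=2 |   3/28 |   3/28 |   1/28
H(X,Y) = 0.9335, H(X) = 0.4696, H(Y|X) = 0.4639 (all in dits)

Chain rule: H(X,Y) = H(X) + H(Y|X)

Left side — joint entropy directly:
H(X,Y) = -Σ p(x,y) log p(x,y) = 0.9335 dits

Right side — compute H(Y|X) from the conditional distributions:
P(X) = (5/14, 11/28, 1/4), so H(X) = 0.4696 dits
H(Y|X) = Σ_x P(X=x) · H(Y|X=x):
  P(Y|X=0) = (3/10, 3/10, 2/5), H(Y|X=0) = 0.4729, weight P(X=0) = 5/14
  P(Y|X=1) = (4/11, 4/11, 3/11), H(Y|X=1) = 0.4734, weight P(X=1) = 11/28
  P(Y|X=2) = (3/7, 3/7, 1/7), H(Y|X=2) = 0.4361, weight P(X=2) = 1/4
H(Y|X) = 0.4639 dits

H(X) + H(Y|X) = 0.4696 + 0.4639 = 0.9335 dits

Both sides equal 0.9335 dits. ✓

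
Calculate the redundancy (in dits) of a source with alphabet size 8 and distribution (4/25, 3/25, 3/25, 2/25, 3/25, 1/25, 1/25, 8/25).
0.0863 dits

Redundancy measures how far a source is from maximum entropy:
R = H_max - H(X)

Maximum entropy for 8 symbols: H_max = log_10(8) = 0.9031 dits
Actual entropy: H(X) = 0.8168 dits
Redundancy: R = 0.9031 - 0.8168 = 0.0863 dits

This redundancy represents potential for compression: the source could be compressed by 0.0863 dits per symbol.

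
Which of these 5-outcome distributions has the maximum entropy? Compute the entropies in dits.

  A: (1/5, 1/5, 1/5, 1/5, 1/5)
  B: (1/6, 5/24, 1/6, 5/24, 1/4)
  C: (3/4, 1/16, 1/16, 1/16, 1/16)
A

For a discrete distribution over n outcomes, entropy is maximized by the uniform distribution.

Computing entropies:
H(A) = 0.6990 dits
H(B) = 0.6937 dits
H(C) = 0.3947 dits

The uniform distribution (where all probabilities equal 1/5) achieves the maximum entropy of log_10(5) = 0.6990 dits.

Distribution A has the highest entropy.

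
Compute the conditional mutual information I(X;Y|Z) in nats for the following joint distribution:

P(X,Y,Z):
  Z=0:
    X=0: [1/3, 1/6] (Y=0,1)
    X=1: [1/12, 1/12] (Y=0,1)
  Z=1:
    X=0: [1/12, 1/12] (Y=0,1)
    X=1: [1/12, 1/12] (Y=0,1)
0.0073 nats

Conditional mutual information: I(X;Y|Z) = H(X|Z) + H(Y|Z) - H(X,Y|Z)

H(Z) = 0.6365
H(X,Z) = 1.2425 → H(X|Z) = 0.6059
H(Y,Z) = 1.3086 → H(Y|Z) = 0.6721
H(X,Y,Z) = 1.9073 → H(X,Y|Z) = 1.2708

I(X;Y|Z) = 0.6059 + 0.6721 - 1.2708 = 0.0073 nats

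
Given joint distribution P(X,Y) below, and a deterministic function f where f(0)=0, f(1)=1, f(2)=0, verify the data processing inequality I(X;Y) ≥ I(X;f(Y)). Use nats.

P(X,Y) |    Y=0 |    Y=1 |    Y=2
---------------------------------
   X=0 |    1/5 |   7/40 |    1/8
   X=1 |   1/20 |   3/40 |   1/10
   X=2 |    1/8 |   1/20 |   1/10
I(X;Y) = 0.0304, I(X;f(Y)) = 0.0135, inequality holds: 0.0304 ≥ 0.0135

Data Processing Inequality: For any Markov chain X → Y → Z, we have I(X;Y) ≥ I(X;Z).

Here Z = f(Y) is a deterministic function of Y, forming X → Y → Z.

Original I(X;Y) = 0.0304 nats

After applying f:
P(X,Z) where Z=f(Y):
- P(X,Z=0) = P(X,Y=0) + P(X,Y=2)
- P(X,Z=1) = P(X,Y=1)

I(X;Z) = I(X;f(Y)) = 0.0135 nats

Verification: 0.0304 ≥ 0.0135 ✓

Information cannot be created by processing; the function f can only lose information about X.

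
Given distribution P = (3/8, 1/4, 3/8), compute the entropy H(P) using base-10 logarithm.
0.4700 dits

Shannon entropy is H(X) = -Σ p(x) log p(x).

For P = (3/8, 1/4, 3/8):
H = -3/8 × log_10(3/8) -1/4 × log_10(1/4) -3/8 × log_10(3/8)
H = 0.4700 dits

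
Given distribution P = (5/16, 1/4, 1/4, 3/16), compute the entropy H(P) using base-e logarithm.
1.3705 nats

Shannon entropy is H(X) = -Σ p(x) log p(x).

For P = (5/16, 1/4, 1/4, 3/16):
H = -5/16 × log_e(5/16) -1/4 × log_e(1/4) -1/4 × log_e(1/4) -3/16 × log_e(3/16)
H = 1.3705 nats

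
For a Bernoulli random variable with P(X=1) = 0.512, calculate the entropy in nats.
0.6929 nats

The binary entropy function is:
H(p) = -p log(p) - (1-p) log(1-p)

H(0.512) = -0.512 × log_e(0.512) - 0.488 × log_e(0.488)
H(0.512) = 0.6929 nats

Note: Binary entropy is maximized at p=0.5 (H=1 bit) and minimized at p=0 or p=1 (H=0).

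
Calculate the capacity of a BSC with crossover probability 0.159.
0.3681 bits

For a binary symmetric channel (BSC) with error probability p:
Capacity C = 1 - H(p) bits per symbol

where H(p) = -p log₂(p) - (1-p) log₂(1-p) is the binary entropy function.

H(0.159) = 0.6319 bits
C = 1 - 0.6319 = 0.3681 bits per symbol

This means we can reliably transmit up to 0.3681 bits of information per channel use.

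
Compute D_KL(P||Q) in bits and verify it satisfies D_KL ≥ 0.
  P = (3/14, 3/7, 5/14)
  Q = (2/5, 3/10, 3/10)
0.1174 bits

KL divergence satisfies the Gibbs inequality: D_KL(P||Q) ≥ 0 for all distributions P, Q.

D_KL(P||Q) = Σ p(x) log(p(x)/q(x))
Term by term:
  x=0: 3/14 × log_2[(3/14)/(2/5)] = -0.1930
  x=1: 3/7 × log_2[(3/7)/(3/10)] = 0.2205
  x=2: 5/14 × log_2[(5/14)/(3/10)] = 0.0898
D_KL(P||Q) = 0.1174 bits

D_KL(P||Q) = 0.1174 ≥ 0 ✓

This non-negativity is a fundamental property: relative entropy cannot be negative because it measures how different Q is from P.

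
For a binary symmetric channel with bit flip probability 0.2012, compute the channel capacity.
0.2757 bits

For a binary symmetric channel (BSC) with error probability p:
Capacity C = 1 - H(p) bits per symbol

where H(p) = -p log₂(p) - (1-p) log₂(1-p) is the binary entropy function.

H(0.2012) = 0.7243 bits
C = 1 - 0.7243 = 0.2757 bits per symbol

This means we can reliably transmit up to 0.2757 bits of information per channel use.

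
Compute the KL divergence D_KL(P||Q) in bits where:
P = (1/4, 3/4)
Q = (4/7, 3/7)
0.3074 bits

KL divergence: D_KL(P||Q) = Σ p(x) log(p(x)/q(x))

Computing term by term:
  x=0: 1/4 × log_2[(1/4)/(4/7)] = 1/4 × -1.1926 = -0.2982
  x=1: 3/4 × log_2[(3/4)/(3/7)] = 3/4 × 0.8074 = 0.6055

D_KL(P||Q) = 0.3074 bits

Note: KL divergence is always non-negative and equals 0 iff P = Q.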